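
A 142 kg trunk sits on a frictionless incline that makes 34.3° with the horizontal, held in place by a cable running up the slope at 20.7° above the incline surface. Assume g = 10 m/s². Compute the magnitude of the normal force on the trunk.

Take axes along and perpendicular to the incline. Weight components: W sin 34.3° = 800.2 N down-slope, W cos 34.3° = 1173 N into the surface.
Along incline: T cos 20.7° = W sin 34.3° → T = 855.4 N.
Perpendicular: N = W cos 34.3° − T sin 20.7° = 870.7 N.

N ≈ 871 N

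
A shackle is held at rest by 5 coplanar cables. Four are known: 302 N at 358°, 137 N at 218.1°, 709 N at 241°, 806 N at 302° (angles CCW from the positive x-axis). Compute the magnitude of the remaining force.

Sum the known components: ΣF_x = 277.4 N, ΣF_y = -1399 N.
For equilibrium the remaining force must supply (−ΣF_x, −ΣF_y) = (-277.4, 1399) N.
Magnitude = √((-277.4)² + (1399)²) = 1426 N; direction = atan2(1399, -277.4) = 101.2°.

F ≈ 1430 N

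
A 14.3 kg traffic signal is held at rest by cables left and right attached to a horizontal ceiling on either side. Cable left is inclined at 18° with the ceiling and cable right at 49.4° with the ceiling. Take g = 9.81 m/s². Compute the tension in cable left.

T_left ≈ 98.9 N

Weight W = 14.3 × 9.81 = 140.3 N acts straight down.
Horizontal: T_left cos 18° = T_right cos 49.4°  →  T_right = 1.461 T_left.
Vertical: T_left sin 18° + T_right sin 49.4° = 140.3.
Substituting the horizontal relation into the vertical equation gives 1.419 T_left = 140.3, so T_left = 98.89 N.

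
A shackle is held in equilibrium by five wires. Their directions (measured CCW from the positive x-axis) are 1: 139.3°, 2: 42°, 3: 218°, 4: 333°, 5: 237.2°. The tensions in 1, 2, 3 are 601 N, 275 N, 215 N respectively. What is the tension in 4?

Resolve: ΣF_x = 601 cos 139.3° + 275 cos 42° + 215 cos 218° + T_4 cos 333° + T_5 cos 237.2° = 0.
        ΣF_y = 601 sin 139.3° + 275 sin 42° + 215 sin 218° + T_4 sin 333° + T_5 sin 237.2° = 0.
The known terms sum to (-420.7, 443.6) N, so 0.8910 T_4 − 0.5417 T_5 = 420.7 and -0.4540 T_4 − 0.8406 T_5 = -443.6.
Solving simultaneously: T_4 = 597 N, T_5 = 205.3 N.

T_4 ≈ 597 N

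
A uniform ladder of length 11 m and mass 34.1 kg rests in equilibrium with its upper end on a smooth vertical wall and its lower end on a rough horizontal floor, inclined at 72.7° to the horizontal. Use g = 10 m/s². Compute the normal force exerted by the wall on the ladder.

N_wall ≈ 53.1 N

Torques about the foot: N_wall · 11 sin 72.7° = 34.1×10×5.5 cos 72.7° → N_wall = 53.105 N.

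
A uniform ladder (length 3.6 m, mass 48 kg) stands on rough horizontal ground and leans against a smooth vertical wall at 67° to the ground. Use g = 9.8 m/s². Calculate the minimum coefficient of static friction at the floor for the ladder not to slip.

ΣF_y = 0: N_floor = 48×9.8 = 470.4 N.
Torques about the foot: N_wall · 3.6 sin 67° = 48×9.8×1.8 cos 67° → N_wall = 99.836 N.
ΣF_x = 0: f_floor = N_wall = 99.836 N.
μ_min = f_floor / N_floor = 99.836 / 470.4 = 0.2122.

μ_min ≈ 0.212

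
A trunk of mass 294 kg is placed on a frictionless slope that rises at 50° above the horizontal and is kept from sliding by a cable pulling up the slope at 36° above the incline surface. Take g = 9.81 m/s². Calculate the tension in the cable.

T ≈ 2730 N

Take axes along and perpendicular to the incline. Weight components: W sin 50° = 2209 N down-slope, W cos 50° = 1854 N into the surface.
Along incline: T cos 36° = W sin 50° → T = 2731 N.
Perpendicular: N = W cos 50° − T sin 36° = 248.7 N.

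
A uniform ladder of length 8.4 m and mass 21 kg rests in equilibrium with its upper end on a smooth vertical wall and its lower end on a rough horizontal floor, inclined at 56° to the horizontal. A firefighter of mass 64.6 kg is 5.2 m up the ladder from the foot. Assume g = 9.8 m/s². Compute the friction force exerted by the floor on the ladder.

Torques about the foot: N_wall · 8.4 sin 56° = 21×9.8×4.2 cos 56° + 64.6×9.8×5.2 cos 56° → N_wall = 333.75 N.
ΣF_x = 0: f_floor = N_wall = 333.75 N.

f ≈ 334 N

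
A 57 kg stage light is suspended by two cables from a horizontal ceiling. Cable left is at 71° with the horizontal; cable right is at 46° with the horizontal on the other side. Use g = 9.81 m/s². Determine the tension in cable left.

Weight W = 57 × 9.81 = 559.2 N acts straight down.
Horizontal: T_left cos 71° = T_right cos 46°  →  T_right = 0.4687 T_left.
Vertical: T_left sin 71° + T_right sin 46° = 559.2.
Substituting the horizontal relation into the vertical equation gives 1.283 T_left = 559.2, so T_left = 435.9 N.

T_left ≈ 436 N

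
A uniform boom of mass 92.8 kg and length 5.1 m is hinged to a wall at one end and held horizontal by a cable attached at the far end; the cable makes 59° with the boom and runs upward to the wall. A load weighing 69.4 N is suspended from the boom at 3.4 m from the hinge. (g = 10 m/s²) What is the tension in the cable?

T ≈ 595 N

Take torques about the hinge: T sin 59° · 5.1 = 92.8×10×2.55 + 69.4×3.4 = 2602.4 N·m.
So T = 2602.4 / (0.8572 × 5.1) = 595.29 N.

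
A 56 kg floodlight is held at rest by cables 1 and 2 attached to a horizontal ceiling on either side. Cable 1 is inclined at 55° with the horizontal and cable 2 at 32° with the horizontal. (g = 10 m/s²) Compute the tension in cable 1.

T_1 ≈ 476 N

Weight W = 56 × 10 = 560 N acts straight down.
Horizontal: T_1 cos 55° = T_2 cos 32°  →  T_2 = 0.6763 T_1.
Vertical: T_1 sin 55° + T_2 sin 32° = 560.
Substituting the horizontal relation into the vertical equation gives 1.178 T_1 = 560, so T_1 = 475.6 N.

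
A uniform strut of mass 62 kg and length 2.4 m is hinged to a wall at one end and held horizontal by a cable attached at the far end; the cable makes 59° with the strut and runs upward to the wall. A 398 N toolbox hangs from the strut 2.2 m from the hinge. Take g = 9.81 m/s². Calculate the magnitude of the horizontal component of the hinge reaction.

H_x ≈ 402 N

Take torques about the hinge: T sin 59° · 2.4 = 62×9.81×1.2 + 398×2.2 = 1605.5 N·m.
So T = 1605.5 / (0.8572 × 2.4) = 780.41 N.
ΣF_x = 0: H_x = T cos 59° = 401.94 N.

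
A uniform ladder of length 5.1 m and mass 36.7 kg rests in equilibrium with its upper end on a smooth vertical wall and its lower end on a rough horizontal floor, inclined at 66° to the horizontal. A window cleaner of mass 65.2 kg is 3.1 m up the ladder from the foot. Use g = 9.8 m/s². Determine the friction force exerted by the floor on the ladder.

f ≈ 253 N

Torques about the foot: N_wall · 5.1 sin 66° = 36.7×9.8×2.55 cos 66° + 65.2×9.8×3.1 cos 66° → N_wall = 252.99 N.
ΣF_x = 0: f_floor = N_wall = 252.99 N.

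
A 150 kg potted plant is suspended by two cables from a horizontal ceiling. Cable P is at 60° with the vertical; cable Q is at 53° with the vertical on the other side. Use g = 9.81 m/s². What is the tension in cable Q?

Angles from the horizontal: cable P is 90° − 60° = 30°, cable Q is 90° − 53° = 37°.
Weight W = 150 × 9.81 = 1472 N acts straight down.
Horizontal: T_P cos 30° = T_Q cos 37°  →  T_P = 0.9222 T_Q.
Vertical: T_P sin 30° + T_Q sin 37° = 1472.
Substituting the horizontal relation into the vertical equation gives 1.063 T_Q = 1472, so T_Q = 1384 N.

T_Q ≈ 1380 N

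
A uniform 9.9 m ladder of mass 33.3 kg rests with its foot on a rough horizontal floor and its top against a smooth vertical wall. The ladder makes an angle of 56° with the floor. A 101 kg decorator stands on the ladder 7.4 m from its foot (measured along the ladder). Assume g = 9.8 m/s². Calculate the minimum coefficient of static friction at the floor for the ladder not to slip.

ΣF_y = 0: N_floor = 33.3×9.8 + 101×9.8 = 1316.1 N.
Torques about the foot: N_wall · 9.9 sin 56° = 33.3×9.8×4.95 cos 56° + 101×9.8×7.4 cos 56° → N_wall = 609.1 N.
ΣF_x = 0: f_floor = N_wall = 609.1 N.
μ_min = f_floor / N_floor = 609.1 / 1316.1 = 0.4628.

μ_min ≈ 0.463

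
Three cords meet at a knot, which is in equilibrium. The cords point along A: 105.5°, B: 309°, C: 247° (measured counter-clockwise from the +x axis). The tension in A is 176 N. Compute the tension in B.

Resolve: ΣF_x = 176 cos 105.5° + T_B cos 309° + T_C cos 247° = 0.
        ΣF_y = 176 sin 105.5° + T_B sin 309° + T_C sin 247° = 0.
The known terms sum to (-47.03, 169.6) N, so 0.6293 T_B − 0.3907 T_C = 47.03 and -0.7771 T_B − 0.9205 T_C = -169.6.
Solving simultaneously: T_B = 124.1 N, T_C = 79.48 N.

T_B ≈ 124 N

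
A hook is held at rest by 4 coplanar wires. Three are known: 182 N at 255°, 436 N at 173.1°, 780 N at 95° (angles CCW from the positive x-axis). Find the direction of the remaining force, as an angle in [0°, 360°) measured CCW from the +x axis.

Sum the known components: ΣF_x = -547.9 N, ΣF_y = 653.6 N.
For equilibrium the remaining force must supply (−ΣF_x, −ΣF_y) = (547.9, -653.6) N.
Magnitude = √((547.9)² + (-653.6)²) = 852.9 N; direction = atan2(-653.6, 547.9) = 310.0°.

θ ≈ 310°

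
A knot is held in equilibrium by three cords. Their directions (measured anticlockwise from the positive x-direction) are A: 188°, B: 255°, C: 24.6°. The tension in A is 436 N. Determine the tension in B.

T_B ≈ 162 N

Resolve: ΣF_x = 436 cos 188° + T_B cos 255° + T_C cos 24.6° = 0.
        ΣF_y = 436 sin 188° + T_B sin 255° + T_C sin 24.6° = 0.
The known terms sum to (-431.8, -60.68) N, so -0.2588 T_B + 0.9092 T_C = 431.8 and -0.9659 T_B + 0.4163 T_C = 60.68.
Solving simultaneously: T_B = 161.7 N, T_C = 520.9 N.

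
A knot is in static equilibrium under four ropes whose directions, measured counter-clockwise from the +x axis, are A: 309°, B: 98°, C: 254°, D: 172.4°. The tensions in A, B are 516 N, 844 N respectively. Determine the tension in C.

Resolve: ΣF_x = 516 cos 309° + 844 cos 98° + T_C cos 254° + T_D cos 172.4° = 0.
        ΣF_y = 516 sin 309° + 844 sin 98° + T_C sin 254° + T_D sin 172.4° = 0.
The known terms sum to (207.3, 434.8) N, so -0.2756 T_C − 0.9912 T_D = -207.3 and -0.9613 T_C + 0.1323 T_D = -434.8.
Solving simultaneously: T_C = 463.3 N, T_D = 80.26 N.

T_C ≈ 463 N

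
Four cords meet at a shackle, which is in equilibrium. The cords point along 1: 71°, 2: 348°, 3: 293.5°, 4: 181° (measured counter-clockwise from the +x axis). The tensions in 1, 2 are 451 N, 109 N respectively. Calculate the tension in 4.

T_4 ≈ 426 N

Resolve: ΣF_x = 451 cos 71° + 109 cos 348° + T_3 cos 293.5° + T_4 cos 181° = 0.
        ΣF_y = 451 sin 71° + 109 sin 348° + T_3 sin 293.5° + T_4 sin 181° = 0.
The known terms sum to (253.4, 403.8) N, so 0.3987 T_3 − 0.9998 T_4 = -253.4 and -0.9171 T_3 − 0.0175 T_4 = -403.8.
Solving simultaneously: T_3 = 432.2 N, T_4 = 425.8 N.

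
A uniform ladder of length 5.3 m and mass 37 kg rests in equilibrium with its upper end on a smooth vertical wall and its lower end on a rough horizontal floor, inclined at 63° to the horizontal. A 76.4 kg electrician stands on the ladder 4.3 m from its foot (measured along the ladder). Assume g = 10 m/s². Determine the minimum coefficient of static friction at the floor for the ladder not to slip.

μ_min ≈ 0.362

ΣF_y = 0: N_floor = 37×10 + 76.4×10 = 1134 N.
Torques about the foot: N_wall · 5.3 sin 63° = 37×10×2.65 cos 63° + 76.4×10×4.3 cos 63° → N_wall = 410.09 N.
ΣF_x = 0: f_floor = N_wall = 410.09 N.
μ_min = f_floor / N_floor = 410.09 / 1134 = 0.3616.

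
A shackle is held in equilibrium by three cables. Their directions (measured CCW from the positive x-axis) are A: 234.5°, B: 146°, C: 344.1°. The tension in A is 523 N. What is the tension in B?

Resolve: ΣF_x = 523 cos 234.5° + T_B cos 146° + T_C cos 344.1° = 0.
        ΣF_y = 523 sin 234.5° + T_B sin 146° + T_C sin 344.1° = 0.
The known terms sum to (-303.7, -425.8) N, so -0.8290 T_B + 0.9617 T_C = 303.7 and 0.5592 T_B − 0.2740 T_C = 425.8.
Solving simultaneously: T_B = 1586 N, T_C = 1683 N.

T_B ≈ 1590 N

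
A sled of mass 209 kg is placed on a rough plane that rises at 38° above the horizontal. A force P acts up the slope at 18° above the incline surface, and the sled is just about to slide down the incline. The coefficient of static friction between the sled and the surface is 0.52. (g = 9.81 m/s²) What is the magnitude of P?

On the verge of sliding down the incline, friction equals μN and acts up the slope.
Perpendicular: N + P sin 18° = W cos 38° = 1616 N.
Along incline: P cos 18° + μN = W sin 38° with W sin 38° = 1262 N.
Solving the pair for P and N: P = 534.1 N, N = 1451 N (and f = μN = 754.3 N).

P ≈ 534 N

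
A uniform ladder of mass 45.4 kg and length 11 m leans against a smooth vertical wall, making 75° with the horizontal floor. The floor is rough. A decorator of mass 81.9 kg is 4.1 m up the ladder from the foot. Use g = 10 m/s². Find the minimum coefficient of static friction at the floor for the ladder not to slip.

ΣF_y = 0: N_floor = 45.4×10 + 81.9×10 = 1273 N.
Torques about the foot: N_wall · 11 sin 75° = 45.4×10×5.5 cos 75° + 81.9×10×4.1 cos 75° → N_wall = 142.62 N.
ΣF_x = 0: f_floor = N_wall = 142.62 N.
μ_min = f_floor / N_floor = 142.62 / 1273 = 0.112.

μ_min ≈ 0.112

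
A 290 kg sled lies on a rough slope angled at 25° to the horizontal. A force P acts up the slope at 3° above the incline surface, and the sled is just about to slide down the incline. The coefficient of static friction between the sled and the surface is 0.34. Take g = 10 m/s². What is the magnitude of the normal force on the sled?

N ≈ 2610 N

On the verge of sliding down the incline, friction equals μN and acts up the slope.
Perpendicular: N + P sin 3° = W cos 25° = 2628 N.
Along incline: P cos 3° + μN = W sin 25° with W sin 25° = 1226 N.
Solving the pair for P and N: P = 338.5 N, N = 2611 N (and f = μN = 887.6 N).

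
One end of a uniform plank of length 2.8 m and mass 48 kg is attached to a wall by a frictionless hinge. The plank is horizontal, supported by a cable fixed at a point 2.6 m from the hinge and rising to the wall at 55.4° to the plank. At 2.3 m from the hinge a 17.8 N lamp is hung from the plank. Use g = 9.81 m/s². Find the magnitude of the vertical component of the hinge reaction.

Take torques about the hinge: T sin 55.4° · 2.6 = 48×9.81×1.4 + 17.8×2.3 = 700.17 N·m.
So T = 700.17 / (0.8231 × 2.6) = 327.16 N.
ΣF_y = 0: H_y = (48×9.81 + 17.8) − T sin 55.4° = 488.68 − 269.3 = 219.38 N.

|H_y| ≈ 219 N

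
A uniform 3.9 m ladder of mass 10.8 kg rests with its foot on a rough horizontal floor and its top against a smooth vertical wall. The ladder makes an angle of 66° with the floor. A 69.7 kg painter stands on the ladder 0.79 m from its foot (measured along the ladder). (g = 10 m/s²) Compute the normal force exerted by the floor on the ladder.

N_floor ≈ 805 N

ΣF_y = 0: N_floor = 10.8×10 + 69.7×10 = 805 N.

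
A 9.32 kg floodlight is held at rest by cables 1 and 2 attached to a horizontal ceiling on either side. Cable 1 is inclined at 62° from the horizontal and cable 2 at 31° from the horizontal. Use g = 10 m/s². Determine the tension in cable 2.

Weight W = 9.32 × 10 = 93.2 N acts straight down.
Horizontal: T_1 cos 62° = T_2 cos 31°  →  T_1 = 1.826 T_2.
Vertical: T_1 sin 62° + T_2 sin 31° = 93.2.
Substituting the horizontal relation into the vertical equation gives 2.127 T_2 = 93.2, so T_2 = 43.81 N.

T_2 ≈ 43.8 N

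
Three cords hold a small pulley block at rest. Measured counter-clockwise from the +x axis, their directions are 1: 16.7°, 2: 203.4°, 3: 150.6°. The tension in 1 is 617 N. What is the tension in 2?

Resolve: ΣF_x = 617 cos 16.7° + T_2 cos 203.4° + T_3 cos 150.6° = 0.
        ΣF_y = 617 sin 16.7° + T_2 sin 203.4° + T_3 sin 150.6° = 0.
The known terms sum to (591, 177.3) N, so -0.9178 T_2 − 0.8712 T_3 = -591 and -0.3971 T_2 + 0.4909 T_3 = -177.3.
Solving simultaneously: T_2 = 558.1 N, T_3 = 90.37 N.

T_2 ≈ 558 N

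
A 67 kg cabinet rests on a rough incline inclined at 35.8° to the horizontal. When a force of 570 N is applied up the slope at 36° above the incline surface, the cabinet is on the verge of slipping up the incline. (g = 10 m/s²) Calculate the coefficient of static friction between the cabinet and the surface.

μ ≈ 0.332

On the verge of sliding up the incline, friction is at its maximum μN and acts down the slope.
Perpendicular to incline: N = W cos 35.8° − P sin 36° = 543.4 − 335 = 208.4 N.
Along incline: P cos 36° − μN = W sin 35.8° → μ = −(W sin 35.8° − P cos 36°) / N = 0.3322.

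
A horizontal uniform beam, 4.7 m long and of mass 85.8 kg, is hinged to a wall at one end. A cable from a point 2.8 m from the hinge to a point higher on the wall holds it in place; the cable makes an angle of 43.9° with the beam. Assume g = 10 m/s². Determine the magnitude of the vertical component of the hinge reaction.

|H_y| ≈ 138 N

Take torques about the hinge: T sin 43.9° · 2.8 = 85.8×10×2.35 = 2016.3 N·m.
So T = 2016.3 / (0.6934 × 2.8) = 1038.5 N.
ΣF_y = 0: H_y = (85.8×10) − T sin 43.9° = 858 − 720.11 = 137.89 N.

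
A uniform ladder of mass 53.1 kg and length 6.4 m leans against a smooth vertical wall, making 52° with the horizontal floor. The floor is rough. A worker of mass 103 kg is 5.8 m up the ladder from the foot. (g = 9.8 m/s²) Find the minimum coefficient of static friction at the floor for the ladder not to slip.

μ_min ≈ 0.600

ΣF_y = 0: N_floor = 53.1×9.8 + 103×9.8 = 1529.8 N.
Torques about the foot: N_wall · 6.4 sin 52° = 53.1×9.8×3.2 cos 52° + 103×9.8×5.8 cos 52° → N_wall = 917.98 N.
ΣF_x = 0: f_floor = N_wall = 917.98 N.
μ_min = f_floor / N_floor = 917.98 / 1529.8 = 0.6001.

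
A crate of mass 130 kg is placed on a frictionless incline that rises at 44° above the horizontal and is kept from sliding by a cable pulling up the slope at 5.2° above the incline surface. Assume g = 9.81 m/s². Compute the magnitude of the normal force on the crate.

Take axes along and perpendicular to the incline. Weight components: W sin 44° = 885.9 N down-slope, W cos 44° = 917.4 N into the surface.
Along incline: T cos 5.2° = W sin 44° → T = 889.6 N.
Perpendicular: N = W cos 44° − T sin 5.2° = 836.8 N.

N ≈ 837 N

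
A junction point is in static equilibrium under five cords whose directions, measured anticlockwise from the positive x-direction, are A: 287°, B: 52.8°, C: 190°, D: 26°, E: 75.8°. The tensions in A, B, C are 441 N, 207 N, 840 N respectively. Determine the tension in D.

Resolve: ΣF_x = 441 cos 287° + 207 cos 52.8° + 840 cos 190° + T_D cos 26° + T_E cos 75.8° = 0.
        ΣF_y = 441 sin 287° + 207 sin 52.8° + 840 sin 190° + T_D sin 26° + T_E sin 75.8° = 0.
The known terms sum to (-573.2, -402.7) N, so 0.8988 T_D + 0.2453 T_E = 573.2 and 0.4384 T_D + 0.9694 T_E = 402.7.
Solving simultaneously: T_D = 598.1 N, T_E = 144.9 N.

T_D ≈ 598 N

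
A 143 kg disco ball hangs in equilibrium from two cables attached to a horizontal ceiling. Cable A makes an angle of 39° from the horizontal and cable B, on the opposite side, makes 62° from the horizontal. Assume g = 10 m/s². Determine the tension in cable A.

T_A ≈ 684 N

Weight W = 143 × 10 = 1430 N acts straight down.
Horizontal: T_A cos 39° = T_B cos 62°  →  T_B = 1.655 T_A.
Vertical: T_A sin 39° + T_B sin 62° = 1430.
Substituting the horizontal relation into the vertical equation gives 2.091 T_A = 1430, so T_A = 683.9 N.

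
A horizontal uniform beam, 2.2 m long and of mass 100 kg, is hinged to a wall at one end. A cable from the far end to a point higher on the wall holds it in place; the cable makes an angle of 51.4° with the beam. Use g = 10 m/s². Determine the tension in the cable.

Take torques about the hinge: T sin 51.4° · 2.2 = 100×10×1.1 = 1100 N·m.
So T = 1100 / (0.7815 × 2.2) = 639.78 N.

T ≈ 640 N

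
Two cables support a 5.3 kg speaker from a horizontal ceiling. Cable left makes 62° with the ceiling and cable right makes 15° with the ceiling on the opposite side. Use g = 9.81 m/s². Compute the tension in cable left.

Weight W = 5.3 × 9.81 = 51.99 N acts straight down.
Horizontal: T_left cos 62° = T_right cos 15°  →  T_right = 0.486 T_left.
Vertical: T_left sin 62° + T_right sin 15° = 51.99.
Substituting the horizontal relation into the vertical equation gives 1.009 T_left = 51.99, so T_left = 51.54 N.

T_left ≈ 51.5 N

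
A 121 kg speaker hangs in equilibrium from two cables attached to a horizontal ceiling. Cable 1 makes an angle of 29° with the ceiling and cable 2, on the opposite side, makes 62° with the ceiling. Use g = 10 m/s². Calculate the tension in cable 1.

Weight W = 121 × 10 = 1210 N acts straight down.
Horizontal: T_1 cos 29° = T_2 cos 62°  →  T_2 = 1.863 T_1.
Vertical: T_1 sin 29° + T_2 sin 62° = 1210.
Substituting the horizontal relation into the vertical equation gives 2.13 T_1 = 1210, so T_1 = 568.1 N.

T_1 ≈ 568 N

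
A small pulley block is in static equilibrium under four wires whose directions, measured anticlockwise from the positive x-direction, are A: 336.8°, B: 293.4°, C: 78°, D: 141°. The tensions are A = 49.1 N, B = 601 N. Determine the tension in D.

Resolve: ΣF_x = 49.1 cos 336.8° + 601 cos 293.4° + T_C cos 78° + T_D cos 141° = 0.
        ΣF_y = 49.1 sin 336.8° + 601 sin 293.4° + T_C sin 78° + T_D sin 141° = 0.
The known terms sum to (283.8, -570.9) N, so 0.2079 T_C − 0.7771 T_D = -283.8 and 0.9781 T_C + 0.6293 T_D = 570.9.
Solving simultaneously: T_C = 297.5 N, T_D = 444.8 N.

T_D ≈ 445 N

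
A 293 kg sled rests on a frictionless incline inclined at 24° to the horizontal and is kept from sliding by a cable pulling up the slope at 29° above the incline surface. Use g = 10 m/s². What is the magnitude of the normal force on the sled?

N ≈ 2020 N

Take axes along and perpendicular to the incline. Weight components: W sin 24° = 1192 N down-slope, W cos 24° = 2677 N into the surface.
Along incline: T cos 29° = W sin 24° → T = 1363 N.
Perpendicular: N = W cos 24° − T sin 29° = 2016 N.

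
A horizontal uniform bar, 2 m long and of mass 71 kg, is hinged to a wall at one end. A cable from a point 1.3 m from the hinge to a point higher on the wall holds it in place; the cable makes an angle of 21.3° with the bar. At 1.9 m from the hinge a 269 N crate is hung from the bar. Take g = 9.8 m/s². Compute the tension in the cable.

T ≈ 2560 N

Take torques about the hinge: T sin 21.3° · 1.3 = 71×9.8×1 + 269×1.9 = 1206.9 N·m.
So T = 1206.9 / (0.3633 × 1.3) = 2555.8 N.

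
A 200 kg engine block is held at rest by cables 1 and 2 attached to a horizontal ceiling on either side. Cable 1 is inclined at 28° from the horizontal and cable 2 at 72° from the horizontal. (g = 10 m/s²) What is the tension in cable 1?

T_1 ≈ 628 N

Weight W = 200 × 10 = 2000 N acts straight down.
Horizontal: T_1 cos 28° = T_2 cos 72°  →  T_2 = 2.857 T_1.
Vertical: T_1 sin 28° + T_2 sin 72° = 2000.
Substituting the horizontal relation into the vertical equation gives 3.187 T_1 = 2000, so T_1 = 627.6 N.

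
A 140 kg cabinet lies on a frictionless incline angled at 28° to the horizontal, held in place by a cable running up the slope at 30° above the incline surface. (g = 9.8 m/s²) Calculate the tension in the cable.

Take axes along and perpendicular to the incline. Weight components: W sin 28° = 644.1 N down-slope, W cos 28° = 1211 N into the surface.
Along incline: T cos 30° = W sin 28° → T = 743.8 N.
Perpendicular: N = W cos 28° − T sin 30° = 839.5 N.

T ≈ 744 N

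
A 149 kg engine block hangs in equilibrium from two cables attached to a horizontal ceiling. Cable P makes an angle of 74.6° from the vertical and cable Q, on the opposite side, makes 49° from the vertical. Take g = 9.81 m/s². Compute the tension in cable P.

T_P ≈ 1320 N

Angles from the horizontal: cable P is 90° − 74.6° = 15.4°, cable Q is 90° − 49° = 41°.
Weight W = 149 × 9.81 = 1462 N acts straight down.
Horizontal: T_P cos 15.4° = T_Q cos 41°  →  T_Q = 1.277 T_P.
Vertical: T_P sin 15.4° + T_Q sin 41° = 1462.
Substituting the horizontal relation into the vertical equation gives 1.104 T_P = 1462, so T_P = 1324 N.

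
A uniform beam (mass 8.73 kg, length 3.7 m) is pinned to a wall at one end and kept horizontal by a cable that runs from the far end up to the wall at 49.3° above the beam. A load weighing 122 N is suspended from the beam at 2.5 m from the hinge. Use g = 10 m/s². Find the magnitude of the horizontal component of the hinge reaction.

H_x ≈ 108 N

Take torques about the hinge: T sin 49.3° · 3.7 = 8.73×10×1.85 + 122×2.5 = 466.5 N·m.
So T = 466.5 / (0.7581 × 3.7) = 166.31 N.
ΣF_x = 0: H_x = T cos 49.3° = 108.45 N.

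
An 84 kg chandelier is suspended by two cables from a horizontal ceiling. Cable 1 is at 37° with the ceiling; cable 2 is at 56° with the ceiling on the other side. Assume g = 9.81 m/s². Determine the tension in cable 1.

T_1 ≈ 461 N

Weight W = 84 × 9.81 = 824 N acts straight down.
Horizontal: T_1 cos 37° = T_2 cos 56°  →  T_2 = 1.428 T_1.
Vertical: T_1 sin 37° + T_2 sin 56° = 824.
Substituting the horizontal relation into the vertical equation gives 1.786 T_1 = 824, so T_1 = 461.4 N.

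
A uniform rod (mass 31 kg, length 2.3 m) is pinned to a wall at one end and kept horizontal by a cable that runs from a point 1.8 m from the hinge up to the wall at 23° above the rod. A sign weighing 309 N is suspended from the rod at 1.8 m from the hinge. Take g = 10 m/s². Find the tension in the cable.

Take torques about the hinge: T sin 23° · 1.8 = 31×10×1.15 + 309×1.8 = 912.7 N·m.
So T = 912.7 / (0.3907 × 1.8) = 1297.7 N.

T ≈ 1300 N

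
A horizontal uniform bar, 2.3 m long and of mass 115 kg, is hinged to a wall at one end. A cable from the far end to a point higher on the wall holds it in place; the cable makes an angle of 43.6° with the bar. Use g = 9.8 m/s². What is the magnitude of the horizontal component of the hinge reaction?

H_x ≈ 592 N

Take torques about the hinge: T sin 43.6° · 2.3 = 115×9.8×1.15 = 1296 N·m.
So T = 1296 / (0.6896 × 2.3) = 817.12 N.
ΣF_x = 0: H_x = T cos 43.6° = 591.73 N.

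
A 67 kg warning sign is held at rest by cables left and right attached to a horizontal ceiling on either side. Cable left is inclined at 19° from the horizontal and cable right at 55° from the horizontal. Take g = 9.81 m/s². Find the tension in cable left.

Weight W = 67 × 9.81 = 657.3 N acts straight down.
Horizontal: T_left cos 19° = T_right cos 55°  →  T_right = 1.648 T_left.
Vertical: T_left sin 19° + T_right sin 55° = 657.3.
Substituting the horizontal relation into the vertical equation gives 1.676 T_left = 657.3, so T_left = 392.2 N.

T_left ≈ 392 N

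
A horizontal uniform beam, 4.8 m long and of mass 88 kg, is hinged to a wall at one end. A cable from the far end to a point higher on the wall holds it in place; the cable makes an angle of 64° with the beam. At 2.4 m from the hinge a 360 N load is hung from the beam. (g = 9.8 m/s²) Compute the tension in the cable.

Take torques about the hinge: T sin 64° · 4.8 = 88×9.8×2.4 + 360×2.4 = 2933.8 N·m.
So T = 2933.8 / (0.8988 × 4.8) = 680.02 N.

T ≈ 680 N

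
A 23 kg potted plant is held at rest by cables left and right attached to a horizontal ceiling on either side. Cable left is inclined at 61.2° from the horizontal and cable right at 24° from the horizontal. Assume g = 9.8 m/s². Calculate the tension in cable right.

Weight W = 23 × 9.8 = 225.4 N acts straight down.
Horizontal: T_left cos 61.2° = T_right cos 24°  →  T_left = 1.896 T_right.
Vertical: T_left sin 61.2° + T_right sin 24° = 225.4.
Substituting the horizontal relation into the vertical equation gives 2.068 T_right = 225.4, so T_right = 109 N.

T_right ≈ 109 N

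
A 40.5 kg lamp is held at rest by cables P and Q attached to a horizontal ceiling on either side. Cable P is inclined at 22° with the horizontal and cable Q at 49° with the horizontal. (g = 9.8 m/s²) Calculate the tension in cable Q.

Weight W = 40.5 × 9.8 = 396.9 N acts straight down.
Horizontal: T_P cos 22° = T_Q cos 49°  →  T_P = 0.7076 T_Q.
Vertical: T_P sin 22° + T_Q sin 49° = 396.9.
Substituting the horizontal relation into the vertical equation gives 1.02 T_Q = 396.9, so T_Q = 389.2 N.

T_Q ≈ 389 N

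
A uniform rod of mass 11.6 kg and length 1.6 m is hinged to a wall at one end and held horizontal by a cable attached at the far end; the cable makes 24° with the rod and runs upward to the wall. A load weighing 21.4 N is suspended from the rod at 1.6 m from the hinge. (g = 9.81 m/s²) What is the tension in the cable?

Take torques about the hinge: T sin 24° · 1.6 = 11.6×9.81×0.8 + 21.4×1.6 = 125.28 N·m.
So T = 125.28 / (0.4067 × 1.6) = 192.5 N.

T ≈ 193 N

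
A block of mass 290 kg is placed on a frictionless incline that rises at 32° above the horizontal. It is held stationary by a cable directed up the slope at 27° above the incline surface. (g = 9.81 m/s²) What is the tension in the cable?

T ≈ 1690 N

Take axes along and perpendicular to the incline. Weight components: W sin 32° = 1508 N down-slope, W cos 32° = 2413 N into the surface.
Along incline: T cos 27° = W sin 32° → T = 1692 N.
Perpendicular: N = W cos 32° − T sin 27° = 1644 N.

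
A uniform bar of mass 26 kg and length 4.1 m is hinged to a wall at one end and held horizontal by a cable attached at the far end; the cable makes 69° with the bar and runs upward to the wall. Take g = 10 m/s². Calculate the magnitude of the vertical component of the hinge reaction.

Take torques about the hinge: T sin 69° · 4.1 = 26×10×2.05 = 533 N·m.
So T = 533 / (0.9336 × 4.1) = 139.25 N.
ΣF_y = 0: H_y = (26×10) − T sin 69° = 260 − 130 = 130 N.

|H_y| ≈ 130 N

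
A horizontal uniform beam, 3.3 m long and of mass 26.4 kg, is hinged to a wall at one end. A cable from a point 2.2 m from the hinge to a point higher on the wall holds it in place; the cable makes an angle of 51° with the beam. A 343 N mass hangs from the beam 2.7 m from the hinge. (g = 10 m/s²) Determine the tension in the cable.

Take torques about the hinge: T sin 51° · 2.2 = 26.4×10×1.65 + 343×2.7 = 1361.7 N·m.
So T = 1361.7 / (0.7771 × 2.2) = 796.45 N.

T ≈ 796 N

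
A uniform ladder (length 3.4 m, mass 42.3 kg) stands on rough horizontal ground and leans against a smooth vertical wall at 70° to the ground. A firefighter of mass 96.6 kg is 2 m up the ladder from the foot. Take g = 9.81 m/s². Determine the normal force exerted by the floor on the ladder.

N_floor ≈ 1360 N

ΣF_y = 0: N_floor = 42.3×9.81 + 96.6×9.81 = 1362.6 N.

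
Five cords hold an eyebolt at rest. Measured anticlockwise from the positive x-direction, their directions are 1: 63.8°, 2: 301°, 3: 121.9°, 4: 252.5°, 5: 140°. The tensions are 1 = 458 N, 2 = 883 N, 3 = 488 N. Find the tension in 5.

Resolve: ΣF_x = 458 cos 63.8° + 883 cos 301° + 488 cos 121.9° + T_4 cos 252.5° + T_5 cos 140° = 0.
        ΣF_y = 458 sin 63.8° + 883 sin 301° + 488 sin 121.9° + T_4 sin 252.5° + T_5 sin 140° = 0.
The known terms sum to (399.1, 68.36) N, so -0.3007 T_4 − 0.7660 T_5 = -399.1 and -0.9537 T_4 + 0.6428 T_5 = -68.36.
Solving simultaneously: T_4 = 334.4 N, T_5 = 389.7 N.

T_5 ≈ 390 N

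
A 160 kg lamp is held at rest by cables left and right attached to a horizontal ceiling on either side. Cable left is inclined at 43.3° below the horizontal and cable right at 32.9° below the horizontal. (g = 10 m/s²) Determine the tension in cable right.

T_right ≈ 1200 N

Weight W = 160 × 10 = 1600 N acts straight down.
Horizontal: T_left cos 43.3° = T_right cos 32.9°  →  T_left = 1.154 T_right.
Vertical: T_left sin 43.3° + T_right sin 32.9° = 1600.
Substituting the horizontal relation into the vertical equation gives 1.334 T_right = 1600, so T_right = 1199 N.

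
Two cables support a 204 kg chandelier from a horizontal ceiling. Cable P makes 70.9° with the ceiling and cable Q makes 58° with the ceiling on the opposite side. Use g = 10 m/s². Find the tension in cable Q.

Weight W = 204 × 10 = 2040 N acts straight down.
Horizontal: T_P cos 70.9° = T_Q cos 58°  →  T_P = 1.619 T_Q.
Vertical: T_P sin 70.9° + T_Q sin 58° = 2040.
Substituting the horizontal relation into the vertical equation gives 2.378 T_Q = 2040, so T_Q = 857.7 N.

T_Q ≈ 858 N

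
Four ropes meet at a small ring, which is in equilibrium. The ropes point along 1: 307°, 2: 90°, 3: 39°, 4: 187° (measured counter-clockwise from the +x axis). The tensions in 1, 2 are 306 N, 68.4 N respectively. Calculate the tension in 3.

Resolve: ΣF_x = 306 cos 307° + 68.4 cos 90° + T_3 cos 39° + T_4 cos 187° = 0.
        ΣF_y = 306 sin 307° + 68.4 sin 90° + T_3 sin 39° + T_4 sin 187° = 0.
The known terms sum to (184.2, -176) N, so 0.7771 T_3 − 0.9925 T_4 = -184.2 and 0.6293 T_3 − 0.1219 T_4 = 176.
Solving simultaneously: T_3 = 372 N, T_4 = 476.8 N.

T_3 ≈ 372 N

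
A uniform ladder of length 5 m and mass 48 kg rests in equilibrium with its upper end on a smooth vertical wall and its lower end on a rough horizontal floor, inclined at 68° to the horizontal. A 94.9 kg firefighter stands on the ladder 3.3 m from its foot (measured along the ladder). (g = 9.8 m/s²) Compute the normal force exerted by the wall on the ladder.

N_wall ≈ 343 N

Torques about the foot: N_wall · 5 sin 68° = 48×9.8×2.5 cos 68° + 94.9×9.8×3.3 cos 68° → N_wall = 343.02 N.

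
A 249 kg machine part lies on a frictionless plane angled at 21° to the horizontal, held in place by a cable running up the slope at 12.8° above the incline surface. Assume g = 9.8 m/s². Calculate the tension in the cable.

Take axes along and perpendicular to the incline. Weight components: W sin 21° = 874.5 N down-slope, W cos 21° = 2278 N into the surface.
Along incline: T cos 12.8° = W sin 21° → T = 896.8 N.
Perpendicular: N = W cos 21° − T sin 12.8° = 2079 N.

T ≈ 897 N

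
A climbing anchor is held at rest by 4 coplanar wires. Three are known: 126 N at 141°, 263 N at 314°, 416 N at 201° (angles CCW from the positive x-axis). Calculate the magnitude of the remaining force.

F ≈ 399 N

Sum the known components: ΣF_x = -303.6 N, ΣF_y = -259 N.
For equilibrium the remaining force must supply (−ΣF_x, −ΣF_y) = (303.6, 259) N.
Magnitude = √((303.6)² + (259)²) = 399 N; direction = atan2(259, 303.6) = 40.5°.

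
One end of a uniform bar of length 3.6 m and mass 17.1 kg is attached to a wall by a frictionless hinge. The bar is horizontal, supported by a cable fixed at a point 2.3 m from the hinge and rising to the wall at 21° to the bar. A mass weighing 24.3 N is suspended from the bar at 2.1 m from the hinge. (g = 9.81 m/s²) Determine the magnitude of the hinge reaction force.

|H| ≈ 402 N

Take torques about the hinge: T sin 21° · 2.3 = 17.1×9.81×1.8 + 24.3×2.1 = 352.98 N·m.
So T = 352.98 / (0.3584 × 2.3) = 428.25 N.
ΣF_x = 0: H_x = T cos 21° = 399.8 N.
ΣF_y = 0: H_y = (17.1×9.81 + 24.3) − T sin 21° = 192.05 − 153.47 = 38.581 N.
|H| = √(H_x² + H_y²) = √((399.8)² + (38.581)²) = 401.66 N.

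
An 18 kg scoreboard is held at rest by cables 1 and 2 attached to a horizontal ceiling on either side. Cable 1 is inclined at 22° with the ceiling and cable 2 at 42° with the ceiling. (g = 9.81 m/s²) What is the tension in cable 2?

T_2 ≈ 182 N

Weight W = 18 × 9.81 = 176.6 N acts straight down.
Horizontal: T_1 cos 22° = T_2 cos 42°  →  T_1 = 0.8015 T_2.
Vertical: T_1 sin 22° + T_2 sin 42° = 176.6.
Substituting the horizontal relation into the vertical equation gives 0.9694 T_2 = 176.6, so T_2 = 182.2 N.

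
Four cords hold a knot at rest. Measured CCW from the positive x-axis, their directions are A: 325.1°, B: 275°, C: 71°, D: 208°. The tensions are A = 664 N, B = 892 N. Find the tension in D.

T_D ≈ 1470 N

Resolve: ΣF_x = 664 cos 325.1° + 892 cos 275° + T_C cos 71° + T_D cos 208° = 0.
        ΣF_y = 664 sin 325.1° + 892 sin 275° + T_C sin 71° + T_D sin 208° = 0.
The known terms sum to (622.3, -1269) N, so 0.3256 T_C − 0.8829 T_D = -622.3 and 0.9455 T_C − 0.4695 T_D = 1269.
Solving simultaneously: T_C = 2071 N, T_D = 1468 N.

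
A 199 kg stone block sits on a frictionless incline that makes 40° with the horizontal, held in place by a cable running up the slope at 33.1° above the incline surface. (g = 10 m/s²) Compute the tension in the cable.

T ≈ 1530 N

Take axes along and perpendicular to the incline. Weight components: W sin 40° = 1279 N down-slope, W cos 40° = 1524 N into the surface.
Along incline: T cos 33.1° = W sin 40° → T = 1527 N.
Perpendicular: N = W cos 40° − T sin 33.1° = 690.6 N.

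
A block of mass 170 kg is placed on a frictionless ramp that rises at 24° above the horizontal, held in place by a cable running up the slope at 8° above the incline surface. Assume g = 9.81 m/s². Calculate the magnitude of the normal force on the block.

N ≈ 1430 N

Take axes along and perpendicular to the incline. Weight components: W sin 24° = 678.3 N down-slope, W cos 24° = 1524 N into the surface.
Along incline: T cos 8° = W sin 24° → T = 685 N.
Perpendicular: N = W cos 24° − T sin 8° = 1428 N.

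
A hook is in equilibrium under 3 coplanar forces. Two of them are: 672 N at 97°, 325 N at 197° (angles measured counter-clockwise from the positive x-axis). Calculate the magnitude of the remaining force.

F ≈ 694 N

Sum the known components: ΣF_x = -392.7 N, ΣF_y = 572 N.
For equilibrium the remaining force must supply (−ΣF_x, −ΣF_y) = (392.7, -572) N.
Magnitude = √((392.7)² + (-572)²) = 693.8 N; direction = atan2(-572, 392.7) = 304.5°.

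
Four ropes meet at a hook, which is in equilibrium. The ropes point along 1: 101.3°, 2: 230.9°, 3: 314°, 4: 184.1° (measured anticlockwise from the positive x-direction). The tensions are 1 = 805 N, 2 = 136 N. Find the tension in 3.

Resolve: ΣF_x = 805 cos 101.3° + 136 cos 230.9° + T_3 cos 314° + T_4 cos 184.1° = 0.
        ΣF_y = 805 sin 101.3° + 136 sin 230.9° + T_3 sin 314° + T_4 sin 184.1° = 0.
The known terms sum to (-243.5, 683.9) N, so 0.6947 T_3 − 0.9974 T_4 = 243.5 and -0.7193 T_3 − 0.0715 T_4 = -683.9.
Solving simultaneously: T_3 = 911.8 N, T_4 = 390.9 N.

T_3 ≈ 912 N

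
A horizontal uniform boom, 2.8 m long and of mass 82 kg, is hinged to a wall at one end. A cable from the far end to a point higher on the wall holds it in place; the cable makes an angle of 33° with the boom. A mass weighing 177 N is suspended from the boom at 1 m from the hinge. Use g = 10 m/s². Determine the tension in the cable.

Take torques about the hinge: T sin 33° · 2.8 = 82×10×1.4 + 177×1 = 1325 N·m.
So T = 1325 / (0.5446 × 2.8) = 868.86 N.

T ≈ 869 N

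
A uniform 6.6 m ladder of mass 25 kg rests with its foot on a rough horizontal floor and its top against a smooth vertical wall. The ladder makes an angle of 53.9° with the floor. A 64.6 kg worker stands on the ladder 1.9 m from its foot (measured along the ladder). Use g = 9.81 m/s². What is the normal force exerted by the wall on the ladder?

N_wall ≈ 222 N

Torques about the foot: N_wall · 6.6 sin 53.9° = 25×9.81×3.3 cos 53.9° + 64.6×9.81×1.9 cos 53.9° → N_wall = 222.45 N.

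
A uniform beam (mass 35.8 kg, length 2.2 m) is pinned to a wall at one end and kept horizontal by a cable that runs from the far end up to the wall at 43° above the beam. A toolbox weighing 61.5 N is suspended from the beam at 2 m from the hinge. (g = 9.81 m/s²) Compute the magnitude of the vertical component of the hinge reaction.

|H_y| ≈ 181 N

Take torques about the hinge: T sin 43° · 2.2 = 35.8×9.81×1.1 + 61.5×2 = 509.32 N·m.
So T = 509.32 / (0.6820 × 2.2) = 339.46 N.
ΣF_y = 0: H_y = (35.8×9.81 + 61.5) − T sin 43° = 412.7 − 231.51 = 181.19 N.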